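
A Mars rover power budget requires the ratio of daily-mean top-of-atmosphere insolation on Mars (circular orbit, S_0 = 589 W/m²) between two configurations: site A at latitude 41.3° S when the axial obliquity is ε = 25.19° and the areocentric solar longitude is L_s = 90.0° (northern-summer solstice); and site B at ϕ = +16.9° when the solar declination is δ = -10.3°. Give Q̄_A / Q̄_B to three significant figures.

— Configuration A (ϕ=-41.3°):
sin δ = sin 25.19° × sin 90.0° = 0.42562, so δ = +25.190°.
cos h₀ = −tan(-41.3°) tan(+25.190°) = 0.4132, h₀ = 1.1448 rad.
Bracket: h₀ sin ϕ sin δ + cos ϕ cos δ sin h₀ = 1.1448×-0.66000×0.42562 + 0.75126×0.90490×0.91063 = -0.321585 + 0.619060 = 0.297475.
Q̄ = (S_0/π) × [bracket] = (589/π) × 0.297475 = 55.772 W/m².
— Configuration B (ϕ=+16.9°):
cos h₀ = −tan(+16.9°) tan(-10.300°) = 0.0552, h₀ = 1.5156 rad.
Bracket: h₀ sin ϕ sin δ + cos ϕ cos δ sin h₀ = 1.5156×0.29070×-0.17880 + 0.95681×0.98389×0.99847 = -0.078777 + 0.939955 = 0.861178.
Q̄ = (S_0/π) × [bracket] = (589/π) × 0.861178 = 161.46 W/m².
Ratio Q̄_A / Q̄_B = 55.772 / 161.46 = 0.3454.

Q̄_A / Q̄_B ≈ 0.345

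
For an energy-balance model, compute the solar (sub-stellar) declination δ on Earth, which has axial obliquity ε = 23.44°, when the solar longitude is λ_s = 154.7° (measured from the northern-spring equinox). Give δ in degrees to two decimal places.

δ = +9.79°

sin δ = sin ε · sin λ_s = sin 23.44° × sin 154.7° = 0.169998.
δ = arcsin(0.169998) = +9.79°.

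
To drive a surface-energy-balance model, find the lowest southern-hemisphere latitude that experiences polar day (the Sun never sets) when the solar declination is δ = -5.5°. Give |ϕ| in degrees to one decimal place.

Polar day requires cos h₀ = −tan ϕ tan δ ≤ −1, i.e. tan ϕ tan δ ≥ 1.
The boundary is |tan ϕ| · |tan δ| = 1, so |ϕ| = 90° − |δ| = 90° − 5.5° = 84.5° in the southern hemisphere.

|ϕ| = 84.5°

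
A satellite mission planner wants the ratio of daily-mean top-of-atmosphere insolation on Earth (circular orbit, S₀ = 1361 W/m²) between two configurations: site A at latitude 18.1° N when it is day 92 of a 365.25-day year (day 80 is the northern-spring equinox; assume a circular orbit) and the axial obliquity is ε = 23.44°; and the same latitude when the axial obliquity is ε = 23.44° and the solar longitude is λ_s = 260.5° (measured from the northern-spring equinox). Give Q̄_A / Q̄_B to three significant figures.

— Configuration A (φ=+18.1°):
Solar longitude: λ_s = 360° × (92 − 80)/365.25 = 11.828°.
sin δ = sin 23.44° × sin 11.828° = 0.08153, so δ = +4.677°.
cos H₀ = −tan(+18.1°) tan(+4.677°) = -0.0267, H₀ = 1.5975 rad.
Bracket: H₀ sin φ sin δ + cos φ cos δ sin H₀ = 1.5975×0.31068×0.08153 + 0.95052×0.99667×0.99964 = 0.040464 + 0.947014 = 0.987478.
Q̄ = (S₀/π) × [bracket] = (1361/π) × 0.987478 = 427.79 W/m².
— Configuration B (φ=+18.1°):
Solar declination: sin δ = sin ε · sin λ_s = sin 23.44° × sin 260.5° = -0.39233, so δ = -23.100°.
cos H₀ = −tan(+18.1°) tan(-23.100°) = 0.1394, H₀ = 1.4309 rad.
Bracket: H₀ sin φ sin δ + cos φ cos δ sin H₀ = 1.4309×0.31068×-0.39233 + 0.95052×0.91982×0.99023 = -0.174411 + 0.865765 = 0.691354.
Q̄ = (S₀/π) × [bracket] = (1361/π) × 0.691354 = 299.51 W/m².
Ratio Q̄_A / Q̄_B = 427.79 / 299.51 = 1.428.

Q̄_A / Q̄_B ≈ 1.43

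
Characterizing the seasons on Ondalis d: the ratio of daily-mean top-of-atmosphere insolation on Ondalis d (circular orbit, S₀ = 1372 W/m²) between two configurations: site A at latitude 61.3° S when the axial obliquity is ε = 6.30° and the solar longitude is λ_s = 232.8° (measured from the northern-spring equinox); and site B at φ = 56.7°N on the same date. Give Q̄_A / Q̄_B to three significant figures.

Q̄_A / Q̄_B ≈ 1.38

— Configuration A (φ=-61.3°):
Solar declination: sin δ = sin ε · sin λ_s = sin 6.30° × sin 232.8° = -0.08741, so δ = -5.014°.
cos H₀ = −tan(-61.3°) tan(-5.014°) = -0.1603, H₀ = 1.7318 rad.
Bracket: H₀ sin φ sin δ + cos φ cos δ sin H₀ = 1.7318×-0.87715×-0.08741 + 0.48022×0.99617×0.98707 = 0.132780 + 0.472195 = 0.604975.
Q̄ = (S₀/π) × [bracket] = (1372/π) × 0.604975 = 264.21 W/m².
— Configuration B (φ=+56.7°):
cos H₀ = −tan(+56.7°) tan(-5.014°) = 0.1336, H₀ = 1.4368 rad.
Bracket: H₀ sin φ sin δ + cos φ cos δ sin H₀ = 1.4368×0.83581×-0.08741 + 0.54902×0.99617×0.99104 = -0.104970 + 0.542017 = 0.437047.
Q̄ = (S₀/π) × [bracket] = (1372/π) × 0.437047 = 190.87 W/m².
Ratio Q̄_A / Q̄_B = 264.21 / 190.87 = 1.384.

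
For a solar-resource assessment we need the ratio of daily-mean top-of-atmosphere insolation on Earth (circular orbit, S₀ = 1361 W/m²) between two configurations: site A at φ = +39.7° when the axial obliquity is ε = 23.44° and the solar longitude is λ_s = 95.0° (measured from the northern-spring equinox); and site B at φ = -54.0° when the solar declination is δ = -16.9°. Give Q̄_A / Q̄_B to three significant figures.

— Configuration A (φ=+39.7°):
Solar declination: sin δ = sin ε · sin λ_s = sin 23.44° × sin 95.0° = 0.39627, so δ = +23.346°.
cos H₀ = −tan(+39.7°) tan(+23.346°) = -0.3583, H₀ = 1.9373 rad.
Bracket: H₀ sin φ sin δ + cos φ cos δ sin H₀ = 1.9373×0.63877×0.39627 + 0.76940×0.91813×0.93360 = 0.490380 + 0.659504 = 1.149884.
Q̄ = (S₀/π) × [bracket] = (1361/π) × 1.149884 = 498.15 W/m².
— Configuration B (φ=-54.0°):
cos H₀ = −tan(-54.0°) tan(-16.900°) = -0.4182, H₀ = 2.0022 rad.
Bracket: H₀ sin φ sin δ + cos φ cos δ sin H₀ = 2.0022×-0.80902×-0.29070 + 0.58779×0.95681×0.90837 = 0.470882 + 0.510870 = 0.981752.
Q̄ = (S₀/π) × [bracket] = (1361/π) × 0.981752 = 425.31 W/m².
Ratio Q̄_A / Q̄_B = 498.15 / 425.31 = 1.171.

Q̄_A / Q̄_B ≈ 1.17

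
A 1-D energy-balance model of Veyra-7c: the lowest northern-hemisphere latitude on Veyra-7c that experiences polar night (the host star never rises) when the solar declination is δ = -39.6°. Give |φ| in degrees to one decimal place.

|φ| = 50.4°

Polar night requires cos H₀ = −tan φ tan δ ≥ 1, i.e. tan φ tan δ ≤ −1.
The boundary is |tan φ| · |tan δ| = 1, so |φ| = 90° − |δ| = 90° − 39.6° = 50.4° in the northern hemisphere.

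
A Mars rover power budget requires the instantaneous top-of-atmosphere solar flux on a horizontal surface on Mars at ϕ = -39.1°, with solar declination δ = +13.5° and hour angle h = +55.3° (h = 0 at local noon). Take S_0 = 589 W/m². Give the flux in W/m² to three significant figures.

cos θ_z = sin ϕ sin δ + cos ϕ cos δ cos h = -0.147228 + 0.429581 = 0.282353.
Flux = S_0 · cos θ_z = 589 × 0.282353 = 166.3 W/m².

166 W/m²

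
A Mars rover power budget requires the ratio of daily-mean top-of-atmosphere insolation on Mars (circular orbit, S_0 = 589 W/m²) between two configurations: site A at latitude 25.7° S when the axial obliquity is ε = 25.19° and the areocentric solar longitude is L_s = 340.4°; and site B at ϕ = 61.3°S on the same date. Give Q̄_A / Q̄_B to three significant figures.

Q̄_A / Q̄_B ≈ 1.44

— Configuration A (ϕ=-25.7°):
sin δ = sin 25.19° × sin 340.4° = -0.14278, so δ = -8.208°.
cos h₀ = −tan(-25.7°) tan(-8.208°) = -0.0694, h₀ = 1.6403 rad.
Bracket: h₀ sin ϕ sin δ + cos ϕ cos δ sin h₀ = 1.6403×-0.43366×-0.14278 + 0.90108×0.98976×0.99759 = 0.101564 + 0.889704 = 0.991268.
Q̄ = (S_0/π) × [bracket] = (589/π) × 0.991268 = 185.85 W/m².
— Configuration B (ϕ=-61.3°):
cos h₀ = −tan(-61.3°) tan(-8.208°) = -0.2635, h₀ = 1.8374 rad.
Bracket: h₀ sin ϕ sin δ + cos ϕ cos δ sin h₀ = 1.8374×-0.87715×-0.14278 + 0.48022×0.98976×0.96466 = 0.230115 + 0.458505 = 0.688620.
Q̄ = (S_0/π) × [bracket] = (589/π) × 0.688620 = 129.11 W/m².
Ratio Q̄_A / Q̄_B = 185.85 / 129.11 = 1.439.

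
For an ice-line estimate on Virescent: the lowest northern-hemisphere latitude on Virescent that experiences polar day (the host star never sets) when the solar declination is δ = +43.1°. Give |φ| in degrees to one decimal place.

Polar day requires cos H₀ = −tan φ tan δ ≤ −1, i.e. tan φ tan δ ≥ 1.
The boundary is |tan φ| · |tan δ| = 1, so |φ| = 90° − |δ| = 90° − 43.1° = 46.9° in the northern hemisphere.

|φ| = 46.9°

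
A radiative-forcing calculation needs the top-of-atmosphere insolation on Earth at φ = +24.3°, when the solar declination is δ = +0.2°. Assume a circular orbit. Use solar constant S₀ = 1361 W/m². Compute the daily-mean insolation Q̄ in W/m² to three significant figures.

Q̄ ≈ 396 W/m²

cos H₀ = −tan(+24.3°) tan(+0.200°) = -0.0016, H₀ = 1.5724 rad.
Bracket: H₀ sin φ sin δ + cos φ cos δ sin H₀ = 1.5724×0.41151×0.00349 + 0.91140×0.99999×1.00000 = 0.002258 + 0.911391 = 0.913649.
Q̄ = (S₀/π) × [bracket] = (1361/π) × 0.913649 = 395.8 W/m².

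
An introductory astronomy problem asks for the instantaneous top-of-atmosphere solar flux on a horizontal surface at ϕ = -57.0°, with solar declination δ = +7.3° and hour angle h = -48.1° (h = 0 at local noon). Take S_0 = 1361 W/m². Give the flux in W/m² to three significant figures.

cos θ_z = sin ϕ sin δ + cos ϕ cos δ cos h = -0.106565 + 0.360779 = 0.254214.
Flux = S_0 · cos θ_z = 1361 × 0.254214 = 346.0 W/m².

346 W/m²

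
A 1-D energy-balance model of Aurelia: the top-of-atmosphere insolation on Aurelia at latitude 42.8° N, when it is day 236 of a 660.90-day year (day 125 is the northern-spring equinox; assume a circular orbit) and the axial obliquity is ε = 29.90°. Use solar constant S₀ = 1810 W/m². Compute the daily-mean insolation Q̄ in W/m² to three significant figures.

Solar longitude: λ_s = 360° × (236 − 125)/660.90 = 60.463°.
sin δ = sin 29.90° × sin 60.463° = 0.43370, so δ = +25.703°.
cos H₀ = −tan(+42.8°) tan(+25.703°) = -0.4457, H₀ = 2.0328 rad.
Bracket: H₀ sin φ sin δ + cos φ cos δ sin H₀ = 2.0328×0.67944×0.43370 + 0.73373×0.90106×0.89518 = 0.599012 + 0.591835 = 1.190847.
Q̄ = (S₀/π) × [bracket] = (1810/π) × 1.190847 = 686.1 W/m².

Q̄ ≈ 686 W/m²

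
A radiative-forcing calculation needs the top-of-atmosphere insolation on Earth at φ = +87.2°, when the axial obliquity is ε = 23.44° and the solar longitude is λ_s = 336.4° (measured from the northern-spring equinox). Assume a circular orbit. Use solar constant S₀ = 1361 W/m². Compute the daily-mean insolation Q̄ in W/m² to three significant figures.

Solar declination: sin δ = sin ε · sin λ_s = sin 23.44° × sin 336.4° = -0.15925, so δ = -9.164°.
cos H₀ = −tan(+87.2°) tan(-9.164°) = 3.2983 ≥ 1 ⇒ polar night, H₀ = 0 and Q̄ = 0.

Q̄ ≈ 0.00 W/m²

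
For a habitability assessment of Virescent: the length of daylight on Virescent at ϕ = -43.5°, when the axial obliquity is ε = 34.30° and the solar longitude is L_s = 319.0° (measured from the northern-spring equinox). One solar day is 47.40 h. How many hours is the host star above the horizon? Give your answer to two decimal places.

29.54 h

Solar declination: sin δ = sin ε · sin L_s = sin 34.30° × sin 319.0° = -0.36971, so δ = -21.698°.
cos h₀ = −tan ϕ · tan δ = −tan(-43.5°) × tan(-21.698°) = -0.3776, so h₀ = 1.9580 rad = 112.18°.
Daylight = 2h₀/(2π) × 47.40 h = (1.9580/π) × 47.40 = 29.54 h.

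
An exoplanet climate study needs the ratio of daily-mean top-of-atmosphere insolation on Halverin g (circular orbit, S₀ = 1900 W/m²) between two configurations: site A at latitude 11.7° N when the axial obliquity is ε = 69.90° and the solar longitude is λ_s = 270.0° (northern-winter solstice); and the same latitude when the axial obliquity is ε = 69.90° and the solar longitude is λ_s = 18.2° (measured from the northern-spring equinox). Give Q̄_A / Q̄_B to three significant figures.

Q̄_A / Q̄_B ≈ 0.0900

— Configuration A (φ=+11.7°):
Solar declination: sin δ = sin ε · sin λ_s = sin 69.90° × sin 270.0° = -0.93909, so δ = -69.900°.
cos H₀ = −tan(+11.7°) tan(-69.900°) = 0.5659, H₀ = 0.9693 rad.
Bracket: H₀ sin φ sin δ + cos φ cos δ sin H₀ = 0.9693×0.20279×-0.93909 + 0.97922×0.34366×0.82447 = -0.184592 + 0.277450 = 0.092858.
Q̄ = (S₀/π) × [bracket] = (1900/π) × 0.092858 = 56.159 W/m².
— Configuration B (φ=+11.7°):
Solar declination: sin δ = sin ε · sin λ_s = sin 69.90° × sin 18.2° = 0.29331, so δ = +17.056°.
cos H₀ = −tan(+11.7°) tan(+17.056°) = -0.0635, H₀ = 1.6344 rad.
Bracket: H₀ sin φ sin δ + cos φ cos δ sin H₀ = 1.6344×0.20279×0.29331 + 0.97922×0.95602×0.99798 = 0.097215 + 0.934263 = 1.031478.
Q̄ = (S₀/π) × [bracket] = (1900/π) × 1.031478 = 623.83 W/m².
Ratio Q̄_A / Q̄_B = 56.159 / 623.83 = 0.09002.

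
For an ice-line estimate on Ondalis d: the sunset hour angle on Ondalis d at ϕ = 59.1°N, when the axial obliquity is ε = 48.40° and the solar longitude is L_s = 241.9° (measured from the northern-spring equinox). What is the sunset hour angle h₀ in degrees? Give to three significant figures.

Solar declination: sin δ = sin ε · sin L_s = sin 48.40° × sin 241.9° = -0.65965, so δ = -41.273°.
cos h₀ = −tan ϕ · tan δ = 1.4665 ≥ 1, so the host star never rises (polar night) and h₀ = 0.

h₀ = 0.00°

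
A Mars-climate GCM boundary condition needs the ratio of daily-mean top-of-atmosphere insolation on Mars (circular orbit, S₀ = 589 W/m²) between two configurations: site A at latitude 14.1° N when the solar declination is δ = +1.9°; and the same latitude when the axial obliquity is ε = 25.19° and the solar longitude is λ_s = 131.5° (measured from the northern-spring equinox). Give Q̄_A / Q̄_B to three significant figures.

— Configuration A (φ=+14.1°):
cos H₀ = −tan(+14.1°) tan(+1.900°) = -0.0083, H₀ = 1.5791 rad.
Bracket: H₀ sin φ sin δ + cos φ cos δ sin H₀ = 1.5791×0.24362×0.03316 + 0.96987×0.99945×0.99997 = 0.012757 + 0.969307 = 0.982064.
Q̄ = (S₀/π) × [bracket] = (589/π) × 0.982064 = 184.12 W/m².
— Configuration B (φ=+14.1°):
Solar declination: sin δ = sin ε · sin λ_s = sin 25.19° × sin 131.5° = 0.31877, so δ = +18.589°.
cos H₀ = −tan(+14.1°) tan(+18.589°) = -0.0845, H₀ = 1.6554 rad.
Bracket: H₀ sin φ sin δ + cos φ cos δ sin H₀ = 1.6554×0.24362×0.31877 + 0.96987×0.94783×0.99643 = 0.128556 + 0.915990 = 1.044546.
Q̄ = (S₀/π) × [bracket] = (589/π) × 1.044546 = 195.84 W/m².
Ratio Q̄_A / Q̄_B = 184.12 / 195.84 = 0.9402.

Q̄_A / Q̄_B ≈ 0.940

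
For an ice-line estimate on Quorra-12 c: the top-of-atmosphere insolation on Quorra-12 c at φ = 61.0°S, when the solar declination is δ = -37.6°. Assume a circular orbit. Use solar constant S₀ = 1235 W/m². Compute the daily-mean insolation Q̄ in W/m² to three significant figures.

cos H₀ = −tan(-61.0°) tan(-37.600°) = -1.3893 ≤ −1 ⇒ polar day, H₀ = π.
Bracket: H₀ sin φ sin δ + cos φ cos δ sin H₀ = 3.1416×-0.87462×-0.61015 + 0.48481×0.79229×0.00000 = 1.676513 + 0.000000 = 1.676513.
Q̄ = (S₀/π) × [bracket] = (1235/π) × 1.676513 = 659.1 W/m².

Q̄ ≈ 659 W/m²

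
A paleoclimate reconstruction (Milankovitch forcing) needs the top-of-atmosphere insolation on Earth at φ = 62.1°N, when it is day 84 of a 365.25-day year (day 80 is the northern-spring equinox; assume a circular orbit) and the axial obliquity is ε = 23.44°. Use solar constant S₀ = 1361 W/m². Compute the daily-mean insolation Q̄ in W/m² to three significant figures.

Q̄ ≈ 219 W/m²

Solar longitude: λ_s = 360° × (84 − 80)/365.25 = 3.943°.
sin δ = sin 23.44° × sin 3.943° = 0.02735, so δ = +1.567°.
cos H₀ = −tan(+62.1°) tan(+1.567°) = -0.0517, H₀ = 1.6225 rad.
Bracket: H₀ sin φ sin δ + cos φ cos δ sin H₀ = 1.6225×0.88377×0.02735 + 0.46793×0.99963×0.99866 = 0.039218 + 0.467130 = 0.506348.
Q̄ = (S₀/π) × [bracket] = (1361/π) × 0.506348 = 219.4 W/m².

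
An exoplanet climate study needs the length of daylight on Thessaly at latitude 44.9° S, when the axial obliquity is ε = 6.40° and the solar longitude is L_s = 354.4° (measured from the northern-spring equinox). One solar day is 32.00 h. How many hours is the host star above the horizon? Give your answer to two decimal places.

16.11 h

Solar declination: sin δ = sin ε · sin L_s = sin 6.40° × sin 354.4° = -0.01088, so δ = -0.623°.
cos h₀ = −tan ϕ · tan δ = −tan(-44.9°) × tan(-0.623°) = -0.0108, so h₀ = 1.5816 rad = 90.62°.
Daylight = 2h₀/(2π) × 32.00 h = (1.5816/π) × 32.00 = 16.11 h.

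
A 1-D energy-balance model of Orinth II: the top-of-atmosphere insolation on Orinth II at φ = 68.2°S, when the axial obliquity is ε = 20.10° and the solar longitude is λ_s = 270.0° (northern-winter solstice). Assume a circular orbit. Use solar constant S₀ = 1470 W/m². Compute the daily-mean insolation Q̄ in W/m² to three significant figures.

Q̄ ≈ 473 W/m²

Solar declination: sin δ = sin ε · sin λ_s = sin 20.10° × sin 270.0° = -0.34366, so δ = -20.100°.
cos H₀ = −tan(-68.2°) tan(-20.100°) = -0.9149, H₀ = 2.7261 rad.
Bracket: H₀ sin φ sin δ + cos φ cos δ sin H₀ = 2.7261×-0.92849×-0.34366 + 0.37137×0.93909×0.40360 = 0.869857 + 0.140755 = 1.010612.
Q̄ = (S₀/π) × [bracket] = (1470/π) × 1.010612 = 472.9 W/m².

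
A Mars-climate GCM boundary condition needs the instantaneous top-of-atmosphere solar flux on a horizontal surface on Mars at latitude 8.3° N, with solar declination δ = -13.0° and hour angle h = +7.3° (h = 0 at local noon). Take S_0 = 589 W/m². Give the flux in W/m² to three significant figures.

cos θ_z = sin ϕ sin δ + cos ϕ cos δ cos h = -0.032473 + 0.956349 = 0.923876.
Flux = S_0 · cos θ_z = 589 × 0.923876 = 544.2 W/m².

544 W/m²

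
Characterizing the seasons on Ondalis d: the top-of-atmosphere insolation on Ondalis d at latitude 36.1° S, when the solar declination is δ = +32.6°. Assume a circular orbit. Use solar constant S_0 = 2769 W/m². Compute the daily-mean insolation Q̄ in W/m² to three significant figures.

Q̄ ≈ 227 W/m²

cos h₀ = −tan(-36.1°) tan(+32.600°) = 0.4664, h₀ = 1.0856 rad.
Bracket: h₀ sin ϕ sin δ + cos ϕ cos δ sin h₀ = 1.0856×-0.58920×0.53877 + 0.80799×0.84245×0.88460 = -0.344616 + 0.602139 = 0.257523.
Q̄ = (S_0/π) × [bracket] = (2769/π) × 0.257523 = 227.0 W/m².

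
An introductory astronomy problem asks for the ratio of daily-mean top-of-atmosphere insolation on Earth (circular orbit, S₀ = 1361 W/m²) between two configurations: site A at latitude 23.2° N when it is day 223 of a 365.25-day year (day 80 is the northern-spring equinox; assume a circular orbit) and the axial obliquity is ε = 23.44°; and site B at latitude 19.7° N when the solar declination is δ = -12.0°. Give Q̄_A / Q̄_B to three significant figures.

Q̄_A / Q̄_B ≈ 1.29

— Configuration A (φ=+23.2°):
Solar longitude: λ_s = 360° × (223 − 80)/365.25 = 140.945°.
sin δ = sin 23.44° × sin 140.945° = 0.25064, so δ = +14.515°.
cos H₀ = −tan(+23.2°) tan(+14.515°) = -0.1110, H₀ = 1.6820 rad.
Bracket: H₀ sin φ sin δ + cos φ cos δ sin H₀ = 1.6820×0.39394×0.25064 + 0.91914×0.96808×0.99382 = 0.166076 + 0.884302 = 1.050378.
Q̄ = (S₀/π) × [bracket] = (1361/π) × 1.050378 = 455.04 W/m².
— Configuration B (φ=+19.7°):
cos H₀ = −tan(+19.7°) tan(-12.000°) = 0.0761, H₀ = 1.4946 rad.
Bracket: H₀ sin φ sin δ + cos φ cos δ sin H₀ = 1.4946×0.33710×-0.20791 + 0.94147×0.97815×0.99710 = -0.104751 + 0.918228 = 0.813477.
Q̄ = (S₀/π) × [bracket] = (1361/π) × 0.813477 = 352.41 W/m².
Ratio Q̄_A / Q̄_B = 455.04 / 352.41 = 1.291.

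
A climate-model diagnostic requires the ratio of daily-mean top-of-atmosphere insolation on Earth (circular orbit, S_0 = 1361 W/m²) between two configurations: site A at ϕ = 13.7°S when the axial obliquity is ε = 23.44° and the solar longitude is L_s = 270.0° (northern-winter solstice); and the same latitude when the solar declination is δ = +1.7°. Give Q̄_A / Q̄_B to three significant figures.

Q̄_A / Q̄_B ≈ 1.09

— Configuration A (ϕ=-13.7°):
Solar declination: sin δ = sin ε · sin L_s = sin 23.44° × sin 270.0° = -0.39779, so δ = -23.440°.
cos h₀ = −tan(-13.7°) tan(-23.440°) = -0.1057, h₀ = 1.6767 rad.
Bracket: h₀ sin ϕ sin δ + cos ϕ cos δ sin h₀ = 1.6767×-0.23684×-0.39779 + 0.97155×0.91748×0.99440 = 0.157966 + 0.886386 = 1.044352.
Q̄ = (S_0/π) × [bracket] = (1361/π) × 1.044352 = 452.43 W/m².
— Configuration B (ϕ=-13.7°):
cos h₀ = −tan(-13.7°) tan(+1.700°) = 0.0072, h₀ = 1.5636 rad.
Bracket: h₀ sin ϕ sin δ + cos ϕ cos δ sin h₀ = 1.5636×-0.23684×0.02967 + 0.97155×0.99956×0.99997 = -0.010987 + 0.971093 = 0.960106.
Q̄ = (S_0/π) × [bracket] = (1361/π) × 0.960106 = 415.94 W/m².
Ratio Q̄_A / Q̄_B = 452.43 / 415.94 = 1.088.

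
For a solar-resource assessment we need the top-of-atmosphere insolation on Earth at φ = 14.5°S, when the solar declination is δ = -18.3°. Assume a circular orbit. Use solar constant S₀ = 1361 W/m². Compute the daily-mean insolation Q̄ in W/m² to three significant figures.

cos H₀ = −tan(-14.5°) tan(-18.300°) = -0.0855, H₀ = 1.6564 rad.
Bracket: H₀ sin φ sin δ + cos φ cos δ sin H₀ = 1.6564×-0.25038×-0.31399 + 0.96815×0.94943×0.99634 = 0.130221 + 0.915826 = 1.046047.
Q̄ = (S₀/π) × [bracket] = (1361/π) × 1.046047 = 453.2 W/m².

Q̄ ≈ 453 W/m²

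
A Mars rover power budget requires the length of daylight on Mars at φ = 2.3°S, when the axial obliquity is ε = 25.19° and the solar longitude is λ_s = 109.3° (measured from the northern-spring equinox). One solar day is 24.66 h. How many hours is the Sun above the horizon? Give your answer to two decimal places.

Solar declination: sin δ = sin ε · sin λ_s = sin 25.19° × sin 109.3° = 0.40170, so δ = +23.685°.
cos H₀ = −tan φ · tan δ = −tan(-2.3°) × tan(+23.685°) = 0.0176, so H₀ = 1.5532 rad = 88.99°.
Daylight = 2H₀/(2π) × 24.66 h = (1.5532/π) × 24.66 = 12.19 h.

12.19 h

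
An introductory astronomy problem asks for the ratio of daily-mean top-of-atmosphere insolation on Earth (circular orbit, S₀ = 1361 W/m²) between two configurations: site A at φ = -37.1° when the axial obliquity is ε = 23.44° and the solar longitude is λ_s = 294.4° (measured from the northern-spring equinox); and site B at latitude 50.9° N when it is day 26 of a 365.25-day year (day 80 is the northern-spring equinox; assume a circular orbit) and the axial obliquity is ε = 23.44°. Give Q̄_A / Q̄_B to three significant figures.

Q̄_A / Q̄_B ≈ 4.28

— Configuration A (φ=-37.1°):
Solar declination: sin δ = sin ε · sin λ_s = sin 23.44° × sin 294.4° = -0.36226, so δ = -21.239°.
cos H₀ = −tan(-37.1°) tan(-21.239°) = -0.2939, H₀ = 1.8691 rad.
Bracket: H₀ sin φ sin δ + cos φ cos δ sin H₀ = 1.8691×-0.60321×-0.36226 + 0.79758×0.93208×0.95582 = 0.408434 + 0.710565 = 1.118999.
Q̄ = (S₀/π) × [bracket] = (1361/π) × 1.118999 = 484.77 W/m².
— Configuration B (φ=+50.9°):
Solar longitude: λ_s = 360° × (26 − 80)/365.25 = -53.224°, i.e. -53.224° + 360° = 306.776°.
sin δ = sin 23.44° × sin 306.776° = -0.31862, so δ = -18.580°.
cos H₀ = −tan(+50.9°) tan(-18.580°) = 0.4136, H₀ = 1.1444 rad.
Bracket: H₀ sin φ sin δ + cos φ cos δ sin H₀ = 1.1444×0.77605×-0.31862 + 0.63068×0.94788×0.91045 = -0.282970 + 0.544275 = 0.261305.
Q̄ = (S₀/π) × [bracket] = (1361/π) × 0.261305 = 113.20 W/m².
Ratio Q̄_A / Q̄_B = 484.77 / 113.20 = 4.282.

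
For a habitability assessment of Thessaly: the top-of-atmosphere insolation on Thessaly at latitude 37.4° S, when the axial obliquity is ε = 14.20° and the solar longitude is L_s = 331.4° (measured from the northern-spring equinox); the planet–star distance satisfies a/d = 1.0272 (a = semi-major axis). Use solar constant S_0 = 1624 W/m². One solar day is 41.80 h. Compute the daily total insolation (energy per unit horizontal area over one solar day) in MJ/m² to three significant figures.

74.2 MJ/m²

Solar declination: sin δ = sin ε · sin L_s = sin 14.20° × sin 331.4° = -0.11743, so δ = -6.744°.
cos h₀ = −tan(-37.4°) tan(-6.744°) = -0.0904, h₀ = 1.6613 rad.
Bracket: h₀ sin ϕ sin δ + cos ϕ cos δ sin h₀ = 1.6613×-0.60738×-0.11743 + 0.79441×0.99308×0.99591 = 0.118492 + 0.785686 = 0.904178.
Inverse-square distance factor (a/d)² = 1.0272² = 1.055140.
Q̄ = (S_0/π) × 1.055140 × [bracket] = (1624/π) × 1.055140 × 0.904178 = 493.17 W/m².
Daily total = Q̄ × 41.80 h × 3600 s/h = 493.17 × 41.80 × 3600 / 10⁶ = 74.21 MJ/m².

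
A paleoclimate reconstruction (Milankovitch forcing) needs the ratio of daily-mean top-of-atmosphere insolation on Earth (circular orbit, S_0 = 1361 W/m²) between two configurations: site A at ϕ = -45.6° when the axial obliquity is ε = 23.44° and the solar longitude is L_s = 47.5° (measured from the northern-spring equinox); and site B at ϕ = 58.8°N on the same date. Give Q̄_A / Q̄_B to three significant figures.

— Configuration A (ϕ=-45.6°):
Solar declination: sin δ = sin ε · sin L_s = sin 23.44° × sin 47.5° = 0.29328, so δ = +17.054°.
cos h₀ = −tan(-45.6°) tan(+17.054°) = 0.3133, h₀ = 1.2522 rad.
Bracket: h₀ sin ϕ sin δ + cos ϕ cos δ sin h₀ = 1.2522×-0.71447×0.29328 + 0.69966×0.95603×0.94967 = -0.262386 + 0.635230 = 0.372844.
Q̄ = (S_0/π) × [bracket] = (1361/π) × 0.372844 = 161.52 W/m².
— Configuration B (ϕ=+58.8°):
cos h₀ = −tan(+58.8°) tan(+17.054°) = -0.5065, h₀ = 2.1020 rad.
Bracket: h₀ sin ϕ sin δ + cos ϕ cos δ sin h₀ = 2.1020×0.85536×0.29328 + 0.51803×0.95603×0.86222 = 0.527308 + 0.427016 = 0.954324.
Q̄ = (S_0/π) × [bracket] = (1361/π) × 0.954324 = 413.43 W/m².
Ratio Q̄_A / Q̄_B = 161.52 / 413.43 = 0.3907.

Q̄_A / Q̄_B ≈ 0.391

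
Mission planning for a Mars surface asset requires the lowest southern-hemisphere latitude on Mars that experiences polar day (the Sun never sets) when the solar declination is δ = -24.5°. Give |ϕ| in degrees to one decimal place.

|ϕ| = 65.5°

Polar day requires cos h₀ = −tan ϕ tan δ ≤ −1, i.e. tan ϕ tan δ ≥ 1.
The boundary is |tan ϕ| · |tan δ| = 1, so |ϕ| = 90° − |δ| = 90° − 24.5° = 65.5° in the southern hemisphere.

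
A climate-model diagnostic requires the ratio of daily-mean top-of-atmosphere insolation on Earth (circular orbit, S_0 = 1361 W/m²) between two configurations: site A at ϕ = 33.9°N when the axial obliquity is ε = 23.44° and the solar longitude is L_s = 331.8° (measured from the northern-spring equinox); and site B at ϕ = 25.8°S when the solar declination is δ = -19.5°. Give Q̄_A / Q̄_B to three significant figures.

Q̄_A / Q̄_B ≈ 0.603

— Configuration A (ϕ=+33.9°):
Solar declination: sin δ = sin ε · sin L_s = sin 23.44° × sin 331.8° = -0.18798, so δ = -10.835°.
cos h₀ = −tan(+33.9°) tan(-10.835°) = 0.1286, h₀ = 1.4418 rad.
Bracket: h₀ sin ϕ sin δ + cos ϕ cos δ sin h₀ = 1.4418×0.55775×-0.18798 + 0.83001×0.98217×0.99170 = -0.151167 + 0.808445 = 0.657278.
Q̄ = (S_0/π) × [bracket] = (1361/π) × 0.657278 = 284.75 W/m².
— Configuration B (ϕ=-25.8°):
cos h₀ = −tan(-25.8°) tan(-19.500°) = -0.1712, h₀ = 1.7428 rad.
Bracket: h₀ sin ϕ sin δ + cos ϕ cos δ sin h₀ = 1.7428×-0.43523×-0.33381 + 0.90032×0.94264×0.98524 = 0.253201 + 0.836151 = 1.089352.
Q̄ = (S_0/π) × [bracket] = (1361/π) × 1.089352 = 471.93 W/m².
Ratio Q̄_A / Q̄_B = 284.75 / 471.93 = 0.6034.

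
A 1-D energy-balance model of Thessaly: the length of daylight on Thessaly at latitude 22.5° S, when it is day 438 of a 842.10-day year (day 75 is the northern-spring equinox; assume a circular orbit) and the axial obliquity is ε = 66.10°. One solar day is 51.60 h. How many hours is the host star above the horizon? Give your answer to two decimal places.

22.96 h

Solar longitude: λ_s = 360° × (438 − 75)/842.10 = 155.183°.
sin δ = sin 66.10° × sin 155.183° = 0.38373, so δ = +22.565°.
cos H₀ = −tan φ · tan δ = −tan(-22.5°) × tan(+22.565°) = 0.1721, so H₀ = 1.3978 rad = 80.09°.
Daylight = 2H₀/(2π) × 51.60 h = (1.3978/π) × 51.60 = 22.96 h.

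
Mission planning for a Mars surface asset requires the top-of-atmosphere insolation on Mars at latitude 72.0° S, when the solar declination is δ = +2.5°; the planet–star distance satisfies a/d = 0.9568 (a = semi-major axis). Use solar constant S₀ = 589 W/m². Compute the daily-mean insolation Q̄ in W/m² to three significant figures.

cos H₀ = −tan(-72.0°) tan(+2.500°) = 0.1344, H₀ = 1.4360 rad.
Bracket: H₀ sin φ sin δ + cos φ cos δ sin H₀ = 1.4360×-0.95106×0.04362 + 0.30902×0.99905×0.99093 = -0.059573 + 0.305926 = 0.246353.
Inverse-square distance factor (a/d)² = 0.9568² = 0.915466.
Q̄ = (S₀/π) × 0.915466 × [bracket] = (589/π) × 0.915466 × 0.246353 = 42.28 W/m².

Q̄ ≈ 42.3 W/m²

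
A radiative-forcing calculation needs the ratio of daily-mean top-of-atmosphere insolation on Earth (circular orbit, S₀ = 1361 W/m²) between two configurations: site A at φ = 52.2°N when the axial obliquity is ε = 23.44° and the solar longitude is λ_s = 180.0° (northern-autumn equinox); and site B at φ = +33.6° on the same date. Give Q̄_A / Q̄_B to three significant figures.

— Configuration A (φ=+52.2°):
Solar declination: sin δ = sin ε · sin λ_s = sin 23.44° × sin 180.0° = 0.00000, so δ = +0.000°.
cos H₀ = −tan(+52.2°) tan(+0.000°) = -0.0000, H₀ = 1.5708 rad.
Bracket: H₀ sin φ sin δ + cos φ cos δ sin H₀ = 1.5708×0.79016×0.00000 + 0.61291×1.00000×1.00000 = 0.000000 + 0.612910 = 0.612910.
Q̄ = (S₀/π) × [bracket] = (1361/π) × 0.612910 = 265.52 W/m².
— Configuration B (φ=+33.6°):
cos H₀ = −tan(+33.6°) tan(+0.000°) = -0.0000, H₀ = 1.5708 rad.
Bracket: H₀ sin φ sin δ + cos φ cos δ sin H₀ = 1.5708×0.55339×0.00000 + 0.83292×1.00000×1.00000 = 0.000000 + 0.832920 = 0.832920.
Q̄ = (S₀/π) × [bracket] = (1361/π) × 0.832920 = 360.84 W/m².
Ratio Q̄_A / Q̄_B = 265.52 / 360.84 = 0.7358.

Q̄_A / Q̄_B ≈ 0.736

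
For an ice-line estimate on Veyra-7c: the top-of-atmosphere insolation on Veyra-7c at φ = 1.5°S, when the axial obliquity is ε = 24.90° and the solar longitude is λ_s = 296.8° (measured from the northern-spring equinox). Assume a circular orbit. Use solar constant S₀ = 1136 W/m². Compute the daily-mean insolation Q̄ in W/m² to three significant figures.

Solar declination: sin δ = sin ε · sin λ_s = sin 24.90° × sin 296.8° = -0.37581, so δ = -22.074°.
cos H₀ = −tan(-1.5°) tan(-22.074°) = -0.0106, H₀ = 1.5814 rad.
Bracket: H₀ sin φ sin δ + cos φ cos δ sin H₀ = 1.5814×-0.02618×-0.37581 + 0.99966×0.92670×0.99994 = 0.015559 + 0.926329 = 0.941888.
Q̄ = (S₀/π) × [bracket] = (1136/π) × 0.941888 = 340.6 W/m².

Q̄ ≈ 341 W/m²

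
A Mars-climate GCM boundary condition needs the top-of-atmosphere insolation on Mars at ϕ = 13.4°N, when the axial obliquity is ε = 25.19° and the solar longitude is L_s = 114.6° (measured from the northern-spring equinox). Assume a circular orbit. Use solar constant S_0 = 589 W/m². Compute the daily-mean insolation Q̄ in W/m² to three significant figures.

Solar declination: sin δ = sin ε · sin L_s = sin 25.19° × sin 114.6° = 0.38699, so δ = +22.767°.
cos h₀ = −tan(+13.4°) tan(+22.767°) = -0.1000, h₀ = 1.6709 rad.
Bracket: h₀ sin ϕ sin δ + cos ϕ cos δ sin h₀ = 1.6709×0.23175×0.38699 + 0.97278×0.92208×0.99499 = 0.149855 + 0.892487 = 1.042342.
Q̄ = (S_0/π) × [bracket] = (589/π) × 1.042342 = 195.4 W/m².

Q̄ ≈ 195 W/m²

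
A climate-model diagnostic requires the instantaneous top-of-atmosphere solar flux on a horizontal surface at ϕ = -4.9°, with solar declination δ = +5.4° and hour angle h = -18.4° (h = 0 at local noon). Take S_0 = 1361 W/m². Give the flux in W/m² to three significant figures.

cos θ_z = sin ϕ sin δ + cos ϕ cos δ cos h = -0.008038 + 0.941212 = 0.933174.
Flux = S_0 · cos θ_z = 1361 × 0.933174 = 1270 W/m².

1.27e+03 W/m²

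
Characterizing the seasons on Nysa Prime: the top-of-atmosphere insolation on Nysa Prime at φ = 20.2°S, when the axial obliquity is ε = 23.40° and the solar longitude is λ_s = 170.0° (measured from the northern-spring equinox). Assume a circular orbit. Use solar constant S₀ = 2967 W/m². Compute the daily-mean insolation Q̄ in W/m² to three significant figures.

Q̄ ≈ 849 W/m²

Solar declination: sin δ = sin ε · sin λ_s = sin 23.40° × sin 170.0° = 0.06896, so δ = +3.954°.
cos H₀ = −tan(-20.2°) tan(+3.954°) = 0.0254, H₀ = 1.5454 rad.
Bracket: H₀ sin φ sin δ + cos φ cos δ sin H₀ = 1.5454×-0.34530×0.06896 + 0.93849×0.99762×0.99968 = -0.036799 + 0.935957 = 0.899158.
Q̄ = (S₀/π) × [bracket] = (2967/π) × 0.899158 = 849.2 W/m².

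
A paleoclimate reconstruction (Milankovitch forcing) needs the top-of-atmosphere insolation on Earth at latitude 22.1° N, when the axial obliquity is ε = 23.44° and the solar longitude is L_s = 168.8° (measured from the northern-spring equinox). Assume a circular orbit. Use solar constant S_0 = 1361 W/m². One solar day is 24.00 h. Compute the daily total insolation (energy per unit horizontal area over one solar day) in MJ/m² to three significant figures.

36.3 MJ/m²

Solar declination: sin δ = sin ε · sin L_s = sin 23.44° × sin 168.8° = 0.07726, so δ = +4.431°.
cos h₀ = −tan(+22.1°) tan(+4.431°) = -0.0315, h₀ = 1.6023 rad.
Bracket: h₀ sin ϕ sin δ + cos ϕ cos δ sin h₀ = 1.6023×0.37622×0.07726 + 0.92653×0.99701×0.99950 = 0.046574 + 0.923298 = 0.969872.
Q̄ = (S_0/π) × [bracket] = (1361/π) × 0.969872 = 420.17 W/m².
Daily total = Q̄ × 24.00 h × 3600 s/h = 420.17 × 24.00 × 3600 / 10⁶ = 36.30 MJ/m².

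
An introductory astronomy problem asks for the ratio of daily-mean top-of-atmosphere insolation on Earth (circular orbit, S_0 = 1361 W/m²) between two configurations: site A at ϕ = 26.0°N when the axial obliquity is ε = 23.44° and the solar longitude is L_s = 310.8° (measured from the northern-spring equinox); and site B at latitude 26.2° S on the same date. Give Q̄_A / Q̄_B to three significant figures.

Q̄_A / Q̄_B ≈ 0.614

— Configuration A (ϕ=+26.0°):
Solar declination: sin δ = sin ε · sin L_s = sin 23.44° × sin 310.8° = -0.30112, so δ = -17.525°.
cos h₀ = −tan(+26.0°) tan(-17.525°) = 0.1540, h₀ = 1.4162 rad.
Bracket: h₀ sin ϕ sin δ + cos ϕ cos δ sin h₀ = 1.4162×0.43837×-0.30112 + 0.89879×0.95359×0.98807 = -0.186941 + 0.846852 = 0.659911.
Q̄ = (S_0/π) × [bracket] = (1361/π) × 0.659911 = 285.89 W/m².
— Configuration B (ϕ=-26.2°):
cos h₀ = −tan(-26.2°) tan(-17.525°) = -0.1554, h₀ = 1.7268 rad.
Bracket: h₀ sin ϕ sin δ + cos ϕ cos δ sin h₀ = 1.7268×-0.44151×-0.30112 + 0.89726×0.95359×0.98785 = 0.229574 + 0.845222 = 1.074796.
Q̄ = (S_0/π) × [bracket] = (1361/π) × 1.074796 = 465.62 W/m².
Ratio Q̄_A / Q̄_B = 285.89 / 465.62 = 0.6140.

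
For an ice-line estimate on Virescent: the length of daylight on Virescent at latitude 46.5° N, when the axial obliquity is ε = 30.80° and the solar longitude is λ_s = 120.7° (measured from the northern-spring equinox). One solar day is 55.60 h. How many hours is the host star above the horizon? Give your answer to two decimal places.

Solar declination: sin δ = sin ε · sin λ_s = sin 30.80° × sin 120.7° = 0.44028, so δ = +26.122°.
cos H₀ = −tan φ · tan δ = −tan(+46.5°) × tan(+26.122°) = -0.5167, so H₀ = 2.1138 rad = 121.11°.
Daylight = 2H₀/(2π) × 55.60 h = (2.1138/π) × 55.60 = 37.41 h.

37.41 h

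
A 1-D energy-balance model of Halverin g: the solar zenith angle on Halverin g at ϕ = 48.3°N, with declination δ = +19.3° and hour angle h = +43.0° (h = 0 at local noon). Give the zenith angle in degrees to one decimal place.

θ_z = 45.1°

cos θ_z = sin ϕ sin δ + cos ϕ cos δ cos h = 0.246775 + 0.459177 = 0.705952.
θ_z = arccos(0.705952) = 45.1°.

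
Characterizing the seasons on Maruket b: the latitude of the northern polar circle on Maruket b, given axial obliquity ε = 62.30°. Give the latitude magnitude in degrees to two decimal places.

27.70°

The polar circle is the lowest latitude that experiences at least one full rotation of continuous daylight at the northern-summer solstice; it lies at |ϕ| = 90° − ε = 90° − 62.30° = 27.70°.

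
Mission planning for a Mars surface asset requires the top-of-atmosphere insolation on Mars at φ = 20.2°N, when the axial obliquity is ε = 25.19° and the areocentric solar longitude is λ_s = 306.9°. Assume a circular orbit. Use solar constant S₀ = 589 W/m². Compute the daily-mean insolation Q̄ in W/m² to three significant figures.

Q̄ ≈ 132 W/m²

sin δ = sin 25.19° × sin 306.9° = -0.34036, so δ = -19.899°.
cos H₀ = −tan(+20.2°) tan(-19.899°) = 0.1332, H₀ = 1.4372 rad.
Bracket: H₀ sin φ sin δ + cos φ cos δ sin H₀ = 1.4372×0.34530×-0.34036 + 0.93849×0.94029×0.99109 = -0.168909 + 0.874590 = 0.705681.
Q̄ = (S₀/π) × [bracket] = (589/π) × 0.705681 = 132.3 W/m².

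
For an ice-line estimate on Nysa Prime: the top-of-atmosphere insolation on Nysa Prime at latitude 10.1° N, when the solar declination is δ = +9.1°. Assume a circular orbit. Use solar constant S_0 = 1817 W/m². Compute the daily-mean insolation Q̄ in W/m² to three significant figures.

cos h₀ = −tan(+10.1°) tan(+9.100°) = -0.0285, h₀ = 1.5993 rad.
Bracket: h₀ sin ϕ sin δ + cos ϕ cos δ sin h₀ = 1.5993×0.17537×0.15816 + 0.98450×0.98741×0.99959 = 0.044359 + 0.971707 = 1.016066.
Q̄ = (S_0/π) × [bracket] = (1817/π) × 1.016066 = 587.7 W/m².

Q̄ ≈ 588 W/m²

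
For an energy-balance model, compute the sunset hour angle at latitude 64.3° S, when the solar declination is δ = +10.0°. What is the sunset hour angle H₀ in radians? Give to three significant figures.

H₀ = 1.20 rad

cos H₀ = −tan φ · tan δ = −tan(-64.3°) × tan(+10.000°) = 0.3664, so H₀ = 1.1957 rad = 68.51°.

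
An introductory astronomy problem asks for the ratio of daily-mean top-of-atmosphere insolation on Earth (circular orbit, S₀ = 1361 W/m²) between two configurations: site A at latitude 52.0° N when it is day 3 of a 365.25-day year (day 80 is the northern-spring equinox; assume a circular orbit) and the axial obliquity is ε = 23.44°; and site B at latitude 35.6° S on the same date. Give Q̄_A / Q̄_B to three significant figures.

— Configuration A (φ=+52.0°):
Solar longitude: λ_s = 360° × (3 − 80)/365.25 = -75.893°, i.e. -75.893° + 360° = 284.107°.
sin δ = sin 23.44° × sin 284.107° = -0.38579, so δ = -22.693°.
cos H₀ = −tan(+52.0°) tan(-22.693°) = 0.5352, H₀ = 1.0060 rad.
Bracket: H₀ sin φ sin δ + cos φ cos δ sin H₀ = 1.0060×0.78801×-0.38579 + 0.61566×0.92259×0.84471 = -0.305830 + 0.479797 = 0.173967.
Q̄ = (S₀/π) × [bracket] = (1361/π) × 0.173967 = 75.366 W/m².
— Configuration B (φ=-35.6°):
cos H₀ = −tan(-35.6°) tan(-22.693°) = -0.2994, H₀ = 1.8748 rad.
Bracket: H₀ sin φ sin δ + cos φ cos δ sin H₀ = 1.8748×-0.58212×-0.38579 + 0.81310×0.92259×0.95414 = 0.421035 + 0.715756 = 1.136791.
Q̄ = (S₀/π) × [bracket] = (1361/π) × 1.136791 = 492.48 W/m².
Ratio Q̄_A / Q̄_B = 75.366 / 492.48 = 0.1530.

Q̄_A / Q̄_B ≈ 0.153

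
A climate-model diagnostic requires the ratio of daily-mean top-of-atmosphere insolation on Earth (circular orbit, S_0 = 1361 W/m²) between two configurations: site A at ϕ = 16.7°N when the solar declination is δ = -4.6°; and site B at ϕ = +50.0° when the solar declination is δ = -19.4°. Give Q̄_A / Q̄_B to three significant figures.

— Configuration A (ϕ=+16.7°):
cos h₀ = −tan(+16.7°) tan(-4.600°) = 0.0241, h₀ = 1.5467 rad.
Bracket: h₀ sin ϕ sin δ + cos ϕ cos δ sin h₀ = 1.5467×0.28736×-0.08020 + 0.95782×0.99678×0.99971 = -0.035646 + 0.954459 = 0.918813.
Q̄ = (S_0/π) × [bracket] = (1361/π) × 0.918813 = 398.05 W/m².
— Configuration B (ϕ=+50.0°):
cos h₀ = −tan(+50.0°) tan(-19.400°) = 0.4197, h₀ = 1.1377 rad.
Bracket: h₀ sin ϕ sin δ + cos ϕ cos δ sin h₀ = 1.1377×0.76604×-0.33216 + 0.64279×0.94322×0.90767 = -0.289485 + 0.550313 = 0.260828.
Q̄ = (S_0/π) × [bracket] = (1361/π) × 0.260828 = 113.00 W/m².
Ratio Q̄_A / Q̄_B = 398.05 / 113.00 = 3.523.

Q̄_A / Q̄_B ≈ 3.52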